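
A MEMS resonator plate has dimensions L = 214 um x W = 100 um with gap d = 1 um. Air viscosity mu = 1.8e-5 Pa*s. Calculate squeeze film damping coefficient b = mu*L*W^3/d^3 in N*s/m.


Step 1: Convert to SI.
L = 214e-6 m, W = 100e-6 m, d = 1e-6 m
Step 2: W^3 = (100e-6)^3 = 1.00e-12 m^3
Step 3: d^3 = (1e-6)^3 = 1.00e-18 m^3
Step 4: b = 1.8e-5 * 214e-6 * 1.00e-12 / 1.00e-18
b = 3.85e-03 N*s/m


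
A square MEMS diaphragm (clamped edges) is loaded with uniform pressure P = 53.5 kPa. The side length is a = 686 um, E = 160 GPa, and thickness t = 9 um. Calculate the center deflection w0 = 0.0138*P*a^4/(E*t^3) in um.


Step 1: Convert pressure to compatible units (E is in GPa, so P in GPa).
P = 53.5 kPa = 53.5e-6 GPa
Step 2: Compute numerator: 0.0138 * P * a^4.
a^4 = 686^4 = 221460595216
numerator = 0.0138 * 53.5e-6 * 221460595216 = 1.635044e+05
Step 3: Compute denominator: E * t^3 = 160 * 9^3 = 116640
Step 4: w0 = numerator / denominator = 1.635044e+05 / 116640 = 1.4018 um


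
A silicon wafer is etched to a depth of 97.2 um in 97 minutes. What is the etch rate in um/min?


Step 1: Etch rate = depth / time
Step 2: rate = 97.2 / 97
rate = 1.002 um/min


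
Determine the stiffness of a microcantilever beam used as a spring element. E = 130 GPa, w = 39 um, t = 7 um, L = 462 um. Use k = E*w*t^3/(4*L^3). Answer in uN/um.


Step 1: Convert E to consistent units (1 GPa = 1000 uN/um^2).
E = 130 GPa = 130000 uN/um^2
Step 2: Compute t^3 = 7^3 = 343
Step 3: Compute L^3 = 462^3 = 98611128
Step 4: k = 130000 * 39 * 343 / (4 * 98611128)
k = 4.4088 uN/um


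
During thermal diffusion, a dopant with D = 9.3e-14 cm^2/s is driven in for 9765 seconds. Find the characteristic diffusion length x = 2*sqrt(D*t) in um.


Step 1: Compute D*t = 9.3e-14 * 9765 = 9.08145e-10 cm^2
Step 2: sqrt(D*t) = 3.0135e-05 cm
Step 3: x = 2 * 3.0135e-05 cm = 6.027e-05 cm
Step 4: Convert to um (1 cm = 1e4 um): x = 0.603 um


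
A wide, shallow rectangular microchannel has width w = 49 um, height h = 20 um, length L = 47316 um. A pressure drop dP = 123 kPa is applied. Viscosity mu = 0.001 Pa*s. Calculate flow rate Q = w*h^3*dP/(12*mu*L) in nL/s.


Step 1: Convert all dimensions to SI (meters).
w = 49e-6 m, h = 20e-6 m, L = 47316e-6 m, dP = 123e3 Pa
Step 2: Q = w * h^3 * dP / (12 * mu * L)
Q = 49e-6 * (20e-6)^3 * 123e3 / (12 * 0.001 * 47316e-6) = 8.491842e-11 m^3/s
Step 3: Convert Q from m^3/s to nL/s (1 m^3 = 1e12 nL, so multiply by 1e12).
Q = 84.918 nL/s


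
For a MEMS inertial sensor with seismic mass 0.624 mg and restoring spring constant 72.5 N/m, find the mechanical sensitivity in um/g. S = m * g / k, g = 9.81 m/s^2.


Step 1: Convert mass: m = 0.624 mg = 6.24e-07 kg
Step 2: S = m * g / k = 6.24e-07 * 9.81 / 72.5
Step 3: S = 8.44e-08 m/g
Step 4: Convert to um/g: S = 0.084 um/g


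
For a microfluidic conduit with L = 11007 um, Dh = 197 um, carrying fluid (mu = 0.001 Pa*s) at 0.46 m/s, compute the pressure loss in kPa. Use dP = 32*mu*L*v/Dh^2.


Step 1: Convert to SI: L = 11007e-6 m, Dh = 197e-6 m
Step 2: dP = 32 * 0.001 * 11007e-6 * 0.46 / (197e-6)^2
Step 3: dP = 4174.88 Pa
Step 4: Convert to kPa: dP = 4.17 kPa


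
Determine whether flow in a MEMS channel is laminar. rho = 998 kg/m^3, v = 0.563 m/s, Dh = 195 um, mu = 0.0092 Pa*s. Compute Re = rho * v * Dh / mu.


Step 1: Convert Dh to meters: Dh = 195e-6 m
Step 2: Re = rho * v * Dh / mu
Re = 998 * 0.563 * 195e-6 / 0.0092
Re = 11.909
Since Re = 11.909 is below ~2300, the flow is laminar.


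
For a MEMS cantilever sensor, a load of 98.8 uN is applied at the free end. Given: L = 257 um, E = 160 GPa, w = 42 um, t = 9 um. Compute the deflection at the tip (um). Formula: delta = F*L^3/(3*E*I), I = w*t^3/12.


Step 1: Calculate the second moment of area.
I = w * t^3 / 12 = 42 * 9^3 / 12 = 2551.5 um^4
Step 2: Convert E to consistent units (1 GPa = 1000 uN/um^2).
E = 160 GPa = 160000 uN/um^2
Step 3: Calculate tip deflection.
delta = F * L^3 / (3 * E * I)
delta = 98.8 * 257^3 / (3 * 160000 * 2551.5)
delta = 1.3694 um


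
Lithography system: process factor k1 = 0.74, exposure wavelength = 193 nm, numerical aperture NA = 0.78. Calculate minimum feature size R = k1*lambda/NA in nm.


Step 1: Identify values: k1 = 0.74, lambda = 193 nm, NA = 0.78
Step 2: R = k1 * lambda / NA
R = 0.74 * 193 / 0.78
R = 183.1 nm


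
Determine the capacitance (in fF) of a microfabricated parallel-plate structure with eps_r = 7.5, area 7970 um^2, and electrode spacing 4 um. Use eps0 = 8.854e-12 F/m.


Step 1: Convert area to m^2: A = 7970e-12 m^2
Step 2: Convert gap to m: d = 4e-6 m
Step 3: C = eps0 * eps_r * A / d
C = 8.854e-12 * 7.5 * 7970e-12 / 4e-6
Step 4: Convert to fF (multiply by 1e15).
C = 132.31 fF


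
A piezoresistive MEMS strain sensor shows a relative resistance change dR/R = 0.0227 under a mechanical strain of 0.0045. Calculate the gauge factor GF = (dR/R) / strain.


Step 1: Identify values.
dR/R = 0.0227, strain = 0.0045
Step 2: GF = (dR/R) / strain = 0.0227 / 0.0045
GF = 5.0


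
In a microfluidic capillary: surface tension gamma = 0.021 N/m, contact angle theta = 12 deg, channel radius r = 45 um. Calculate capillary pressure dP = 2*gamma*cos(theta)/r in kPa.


Step 1: cos(12 deg) = 0.9781
Step 2: Convert r to m: r = 45e-6 m
Step 3: dP = 2 * 0.021 * 0.9781 / 45e-6 = 912.9 Pa
Step 4: Convert Pa to kPa (divide by 1000).
dP = 0.91 kPa


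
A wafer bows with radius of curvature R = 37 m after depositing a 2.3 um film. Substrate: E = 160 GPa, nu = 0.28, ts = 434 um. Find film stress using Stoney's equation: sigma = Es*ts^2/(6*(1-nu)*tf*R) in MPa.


Step 1: Compute numerator: Es * ts^2 = 160 * 434^2 = 30136960 (GPa*um^2)
Step 2: Compute denominator (R in um): 6*(1-nu)*tf*R = 6*0.72*2.3*37e6 = 367632000.0 (um^2)
Step 3: sigma (GPa) = 30136960 / 367632000.0 = 8.1976e-02 GPa
Step 4: Convert to MPa (x1000): sigma = 82.0 MPa


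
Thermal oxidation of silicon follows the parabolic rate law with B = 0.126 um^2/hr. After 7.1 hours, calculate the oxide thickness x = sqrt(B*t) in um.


Step 1: Compute B*t = 0.126 * 7.1 = 0.8946
Step 2: x = sqrt(0.8946)
x = 0.946 um


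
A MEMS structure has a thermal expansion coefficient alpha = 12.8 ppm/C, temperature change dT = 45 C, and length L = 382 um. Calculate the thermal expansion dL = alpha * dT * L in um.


Step 1: Convert CTE: alpha = 12.8 ppm/C = 12.8e-6 /C
Step 2: dL = 12.8e-6 * 45 * 382
dL = 0.22 um


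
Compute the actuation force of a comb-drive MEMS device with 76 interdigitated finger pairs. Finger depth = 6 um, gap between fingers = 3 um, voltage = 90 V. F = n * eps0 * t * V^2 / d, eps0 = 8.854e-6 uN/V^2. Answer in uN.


Step 1: Parameters: n=76, eps0=8.854e-6 uN/V^2, t=6 um, V=90 V, d=3 um
Step 2: V^2 = 8100
Step 3: F = 76 * 8.854e-6 * 6 * 8100 / 3
F = 10.901 uN


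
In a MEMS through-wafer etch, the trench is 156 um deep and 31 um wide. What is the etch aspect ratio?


Step 1: AR = depth / width
Step 2: AR = 156 / 31
AR = 5.0


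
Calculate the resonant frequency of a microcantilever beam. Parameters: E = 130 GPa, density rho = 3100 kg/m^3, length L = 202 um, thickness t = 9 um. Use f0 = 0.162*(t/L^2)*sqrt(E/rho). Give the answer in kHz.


Step 1: Convert units to SI.
t_SI = 9e-6 m, L_SI = 202e-6 m
Step 2: Calculate sqrt(E/rho).
sqrt(130e9 / 3100) = 6475.76 m/s
Step 3: Compute f0.
f0 = 0.162 * 9e-6 / (202e-6)^2 * 6475.76 = 231390.5 Hz = 231.39 kHz


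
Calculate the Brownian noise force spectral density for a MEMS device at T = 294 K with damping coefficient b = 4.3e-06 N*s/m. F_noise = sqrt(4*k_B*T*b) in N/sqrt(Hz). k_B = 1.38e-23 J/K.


Step 1: Compute 4 * k_B * T * b
= 4 * 1.38e-23 * 294 * 4.3e-06
= 6.9784e-26 N^2/Hz
Step 2: F_noise = sqrt(6.9784e-26)
F_noise = 2.64e-13 N/sqrt(Hz)


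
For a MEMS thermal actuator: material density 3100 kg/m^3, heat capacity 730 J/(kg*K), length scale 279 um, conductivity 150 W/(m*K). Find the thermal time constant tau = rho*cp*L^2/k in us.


Step 1: Convert L to m: L = 279e-6 m
Step 2: L^2 = (279e-6)^2 = 7.7841e-08 m^2
Step 3: tau = 3100 * 730 * 7.7841e-08 / 150 = 1.17436122e-03 s
Step 4: Convert to microseconds (multiply by 1e6).
tau = 1174.361 us


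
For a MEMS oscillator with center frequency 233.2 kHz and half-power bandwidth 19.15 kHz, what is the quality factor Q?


Step 1: Q = f0 / bandwidth
Step 2: Q = 233.2 / 19.15
Q = 12.2


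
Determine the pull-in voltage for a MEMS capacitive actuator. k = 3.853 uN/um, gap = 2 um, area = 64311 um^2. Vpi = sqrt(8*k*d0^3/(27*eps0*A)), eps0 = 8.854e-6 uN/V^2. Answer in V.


Step 1: Compute numerator: 8 * k * d0^3 = 8 * 3.853 * 2^3 = 246.592
Step 2: Compute denominator: 27 * eps0 * A = 27 * 8.854e-6 * 64311 = 15.374059
Step 3: Vpi = sqrt(246.592 / 15.374059)
Vpi = 4.0 V


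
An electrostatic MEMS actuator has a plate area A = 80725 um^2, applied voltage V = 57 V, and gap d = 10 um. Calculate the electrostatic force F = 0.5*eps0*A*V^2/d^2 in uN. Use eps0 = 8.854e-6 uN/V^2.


Step 1: Identify parameters.
eps0 = 8.854e-6 uN/V^2, A = 80725 um^2, V = 57 V, d = 10 um
Step 2: Compute V^2 = 57^2 = 3249
Step 3: Compute d^2 = 10^2 = 100
Step 4: F = 0.5 * 8.854e-6 * 80725 * 3249 / 100
F = 11.611 uN


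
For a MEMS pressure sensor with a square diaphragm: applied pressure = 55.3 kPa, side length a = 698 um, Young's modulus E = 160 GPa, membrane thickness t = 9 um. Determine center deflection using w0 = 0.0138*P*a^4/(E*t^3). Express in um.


Step 1: Convert pressure to compatible units (E is in GPa, so P in GPa).
P = 55.3 kPa = 55.3e-6 GPa
Step 2: Compute numerator: 0.0138 * P * a^4.
a^4 = 698^4 = 237367737616
numerator = 0.0138 * 55.3e-6 * 237367737616 = 1.81145e+05
Step 3: Compute denominator: E * t^3 = 160 * 9^3 = 116640
Step 4: w0 = numerator / denominator = 1.81145e+05 / 116640 = 1.553 um


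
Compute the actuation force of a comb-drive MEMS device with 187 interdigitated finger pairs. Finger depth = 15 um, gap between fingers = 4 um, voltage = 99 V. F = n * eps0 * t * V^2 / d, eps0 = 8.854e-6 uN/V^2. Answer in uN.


Step 1: Parameters: n=187, eps0=8.854e-6 uN/V^2, t=15 um, V=99 V, d=4 um
Step 2: V^2 = 9801
Step 3: F = 187 * 8.854e-6 * 15 * 9801 / 4
F = 60.853 uN


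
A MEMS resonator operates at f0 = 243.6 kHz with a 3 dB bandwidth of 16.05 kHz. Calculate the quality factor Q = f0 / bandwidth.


Step 1: Q = f0 / bandwidth
Step 2: Q = 243.6 / 16.05
Q = 15.2


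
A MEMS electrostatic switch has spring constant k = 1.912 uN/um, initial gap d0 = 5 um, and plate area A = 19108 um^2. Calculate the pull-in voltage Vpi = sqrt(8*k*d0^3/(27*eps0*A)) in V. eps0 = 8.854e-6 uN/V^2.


Step 1: Compute numerator: 8 * k * d0^3 = 8 * 1.912 * 5^3 = 1912.0
Step 2: Compute denominator: 27 * eps0 * A = 27 * 8.854e-6 * 19108 = 4.56792
Step 3: Vpi = sqrt(1912.0 / 4.56792)
Vpi = 20.46 V


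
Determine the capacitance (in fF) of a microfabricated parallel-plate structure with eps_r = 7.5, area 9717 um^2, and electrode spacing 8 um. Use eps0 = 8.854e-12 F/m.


Step 1: Convert area to m^2: A = 9717e-12 m^2
Step 2: Convert gap to m: d = 8e-6 m
Step 3: C = eps0 * eps_r * A / d
C = 8.854e-12 * 7.5 * 9717e-12 / 8e-6
Step 4: Convert to fF (multiply by 1e15).
C = 80.66 fF


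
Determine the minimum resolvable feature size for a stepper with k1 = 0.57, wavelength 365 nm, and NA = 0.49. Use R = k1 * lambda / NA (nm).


Step 1: Identify values: k1 = 0.57, lambda = 365 nm, NA = 0.49
Step 2: R = k1 * lambda / NA
R = 0.57 * 365 / 0.49
R = 424.6 nm


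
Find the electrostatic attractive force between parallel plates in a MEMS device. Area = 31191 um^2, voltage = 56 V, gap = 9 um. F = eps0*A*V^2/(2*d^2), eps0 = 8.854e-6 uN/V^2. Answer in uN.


Step 1: Identify parameters.
eps0 = 8.854e-6 uN/V^2, A = 31191 um^2, V = 56 V, d = 9 um
Step 2: Compute V^2 = 56^2 = 3136
Step 3: Compute d^2 = 9^2 = 81
Step 4: F = 0.5 * 8.854e-6 * 31191 * 3136 / 81
F = 5.346 uN


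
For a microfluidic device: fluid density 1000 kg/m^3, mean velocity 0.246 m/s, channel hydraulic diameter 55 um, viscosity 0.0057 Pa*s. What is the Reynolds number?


Step 1: Convert Dh to meters: Dh = 55e-6 m
Step 2: Re = rho * v * Dh / mu
Re = 1000 * 0.246 * 55e-6 / 0.0057
Re = 2.374


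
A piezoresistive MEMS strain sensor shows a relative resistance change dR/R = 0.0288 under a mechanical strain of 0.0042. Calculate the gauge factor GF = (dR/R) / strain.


Step 1: Identify values.
dR/R = 0.0288, strain = 0.0042
Step 2: GF = (dR/R) / strain = 0.0288 / 0.0042
GF = 6.9


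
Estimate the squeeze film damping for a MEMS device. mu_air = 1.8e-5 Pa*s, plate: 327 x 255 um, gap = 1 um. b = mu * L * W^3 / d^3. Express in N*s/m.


Step 1: Convert to SI.
L = 327e-6 m, W = 255e-6 m, d = 1e-6 m
Step 2: W^3 = (255e-6)^3 = 1.66e-11 m^3
Step 3: d^3 = (1e-6)^3 = 1.00e-18 m^3
Step 4: b = 1.8e-5 * 327e-6 * 1.66e-11 / 1.00e-18
b = 9.76e-02 N*s/m


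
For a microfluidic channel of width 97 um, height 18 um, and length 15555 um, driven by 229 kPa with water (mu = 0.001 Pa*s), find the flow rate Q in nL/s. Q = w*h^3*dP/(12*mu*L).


Step 1: Convert all dimensions to SI (meters).
w = 97e-6 m, h = 18e-6 m, L = 15555e-6 m, dP = 229e3 Pa
Step 2: Q = w * h^3 * dP / (12 * mu * L)
Q = 97e-6 * (18e-6)^3 * 229e3 / (12 * 0.001 * 15555e-6) = 6.9402237e-10 m^3/s
Step 3: Convert Q from m^3/s to nL/s (1 m^3 = 1e12 nL, so multiply by 1e12).
Q = 694.022 nL/s


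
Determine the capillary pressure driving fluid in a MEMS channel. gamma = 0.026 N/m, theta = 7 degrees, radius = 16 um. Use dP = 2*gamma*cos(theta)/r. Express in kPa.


Step 1: cos(7 deg) = 0.9925
Step 2: Convert r to m: r = 16e-6 m
Step 3: dP = 2 * 0.026 * 0.9925 / 16e-6 = 3225.6 Pa
Step 4: Convert Pa to kPa (divide by 1000).
dP = 3.23 kPa


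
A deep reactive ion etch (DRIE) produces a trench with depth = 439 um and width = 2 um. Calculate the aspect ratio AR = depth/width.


Step 1: AR = depth / width
Step 2: AR = 439 / 2
AR = 219.5


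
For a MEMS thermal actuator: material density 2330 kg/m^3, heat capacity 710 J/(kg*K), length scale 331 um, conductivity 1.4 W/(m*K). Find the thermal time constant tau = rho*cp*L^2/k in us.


Step 1: Convert L to m: L = 331e-6 m
Step 2: L^2 = (331e-6)^2 = 1.09561e-07 m^2
Step 3: tau = 2330 * 710 * 1.09561e-07 / 1.4 = 1.2946197307e-01 s
Step 4: Convert to microseconds (multiply by 1e6).
tau = 129461.973 us


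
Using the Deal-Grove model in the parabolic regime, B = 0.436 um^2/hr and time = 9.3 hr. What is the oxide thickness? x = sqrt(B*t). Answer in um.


Step 1: Compute B*t = 0.436 * 9.3 = 4.0548
Step 2: x = sqrt(4.0548)
x = 2.014 um


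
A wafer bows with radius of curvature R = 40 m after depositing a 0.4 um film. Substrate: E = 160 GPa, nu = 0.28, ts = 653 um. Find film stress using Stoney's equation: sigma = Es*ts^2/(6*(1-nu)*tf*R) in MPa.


Step 1: Compute numerator: Es * ts^2 = 160 * 653^2 = 68225440 (GPa*um^2)
Step 2: Compute denominator (R in um): 6*(1-nu)*tf*R = 6*0.72*0.4*40e6 = 69120000.0 (um^2)
Step 3: sigma (GPa) = 68225440 / 69120000.0 = 9.87058e-01 GPa
Step 4: Convert to MPa (x1000): sigma = 987.1 MPa


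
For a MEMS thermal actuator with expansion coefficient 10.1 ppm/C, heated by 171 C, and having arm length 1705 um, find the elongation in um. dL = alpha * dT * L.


Step 1: Convert CTE: alpha = 10.1 ppm/C = 10.1e-6 /C
Step 2: dL = 10.1e-6 * 171 * 1705
dL = 2.9447 um


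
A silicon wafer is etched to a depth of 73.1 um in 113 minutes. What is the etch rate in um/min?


Step 1: Etch rate = depth / time
Step 2: rate = 73.1 / 113
rate = 0.647 um/min


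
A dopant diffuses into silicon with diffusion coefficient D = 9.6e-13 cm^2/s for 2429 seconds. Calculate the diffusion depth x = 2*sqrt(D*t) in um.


Step 1: Compute D*t = 9.6e-13 * 2429 = 2.33184e-09 cm^2
Step 2: sqrt(D*t) = 4.8289e-05 cm
Step 3: x = 2 * 4.8289e-05 cm = 9.6578e-05 cm
Step 4: Convert to um (1 cm = 1e4 um): x = 0.966 um


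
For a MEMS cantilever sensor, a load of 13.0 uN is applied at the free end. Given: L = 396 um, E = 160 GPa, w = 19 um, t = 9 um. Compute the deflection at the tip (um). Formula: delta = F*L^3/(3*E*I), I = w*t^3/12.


Step 1: Calculate the second moment of area.
I = w * t^3 / 12 = 19 * 9^3 / 12 = 1154.25 um^4
Step 2: Convert E to consistent units (1 GPa = 1000 uN/um^2).
E = 160 GPa = 160000 uN/um^2
Step 3: Calculate tip deflection.
delta = F * L^3 / (3 * E * I)
delta = 13.0 * 396^3 / (3 * 160000 * 1154.25)
delta = 1.4571 um


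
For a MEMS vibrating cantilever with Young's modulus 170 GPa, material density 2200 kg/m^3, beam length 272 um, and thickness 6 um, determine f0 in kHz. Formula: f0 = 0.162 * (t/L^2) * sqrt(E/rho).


Step 1: Convert units to SI.
t_SI = 6e-6 m, L_SI = 272e-6 m
Step 2: Calculate sqrt(E/rho).
sqrt(170e9 / 2200) = 8790.49 m/s
Step 3: Compute f0.
f0 = 0.162 * 6e-6 / (272e-6)^2 * 8790.49 = 115489.2 Hz = 115.49 kHz


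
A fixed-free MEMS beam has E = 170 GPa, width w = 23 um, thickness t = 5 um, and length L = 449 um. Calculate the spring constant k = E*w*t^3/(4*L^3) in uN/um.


Step 1: Convert E to consistent units (1 GPa = 1000 uN/um^2).
E = 170 GPa = 170000 uN/um^2
Step 2: Compute t^3 = 5^3 = 125
Step 3: Compute L^3 = 449^3 = 90518849
Step 4: k = 170000 * 23 * 125 / (4 * 90518849)
k = 1.3499 uN/um


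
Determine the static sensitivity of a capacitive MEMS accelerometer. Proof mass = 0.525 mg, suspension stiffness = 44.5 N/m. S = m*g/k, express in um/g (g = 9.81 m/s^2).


Step 1: Convert mass: m = 0.525 mg = 5.25e-07 kg
Step 2: S = m * g / k = 5.25e-07 * 9.81 / 44.5
Step 3: S = 1.16e-07 m/g
Step 4: Convert to um/g: S = 0.116 um/g


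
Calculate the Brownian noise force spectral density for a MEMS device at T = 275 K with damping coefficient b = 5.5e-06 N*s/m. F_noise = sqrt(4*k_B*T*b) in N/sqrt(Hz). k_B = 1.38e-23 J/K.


Step 1: Compute 4 * k_B * T * b
= 4 * 1.38e-23 * 275 * 5.5e-06
= 8.3490e-26 N^2/Hz
Step 2: F_noise = sqrt(8.3490e-26)
F_noise = 2.89e-13 N/sqrt(Hz)


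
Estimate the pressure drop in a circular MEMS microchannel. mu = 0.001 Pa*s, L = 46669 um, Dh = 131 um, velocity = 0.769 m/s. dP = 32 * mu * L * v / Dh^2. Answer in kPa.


Step 1: Convert to SI: L = 46669e-6 m, Dh = 131e-6 m
Step 2: dP = 32 * 0.001 * 46669e-6 * 0.769 / (131e-6)^2
Step 3: dP = 66920.97 Pa
Step 4: Convert to kPa: dP = 66.92 kPa


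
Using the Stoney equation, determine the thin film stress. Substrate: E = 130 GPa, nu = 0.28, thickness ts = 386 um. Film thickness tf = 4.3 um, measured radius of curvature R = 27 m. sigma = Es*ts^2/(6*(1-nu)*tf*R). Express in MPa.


Step 1: Compute numerator: Es * ts^2 = 130 * 386^2 = 19369480 (GPa*um^2)
Step 2: Compute denominator (R in um): 6*(1-nu)*tf*R = 6*0.72*4.3*27e6 = 501552000.0 (um^2)
Step 3: sigma (GPa) = 19369480 / 501552000.0 = 3.8619e-02 GPa
Step 4: Convert to MPa (x1000): sigma = 38.6 MPa


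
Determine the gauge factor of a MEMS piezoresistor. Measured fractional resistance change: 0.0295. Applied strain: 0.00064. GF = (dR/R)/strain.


Step 1: Identify values.
dR/R = 0.0295, strain = 0.00064
Step 2: GF = (dR/R) / strain = 0.0295 / 0.00064
GF = 46.1


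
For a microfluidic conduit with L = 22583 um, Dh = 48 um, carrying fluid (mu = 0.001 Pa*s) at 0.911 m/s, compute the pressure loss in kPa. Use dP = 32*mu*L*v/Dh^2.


Step 1: Convert to SI: L = 22583e-6 m, Dh = 48e-6 m
Step 2: dP = 32 * 0.001 * 22583e-6 * 0.911 / (48e-6)^2
Step 3: dP = 285737.68 Pa
Step 4: Convert to kPa: dP = 285.74 kPa


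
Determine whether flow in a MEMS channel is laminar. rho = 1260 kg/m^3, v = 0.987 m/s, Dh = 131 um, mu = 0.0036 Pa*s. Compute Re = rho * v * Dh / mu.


Step 1: Convert Dh to meters: Dh = 131e-6 m
Step 2: Re = rho * v * Dh / mu
Re = 1260 * 0.987 * 131e-6 / 0.0036
Re = 45.254
Since Re = 45.254 is below ~2300, the flow is laminar.


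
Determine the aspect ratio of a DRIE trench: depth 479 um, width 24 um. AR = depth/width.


Step 1: AR = depth / width
Step 2: AR = 479 / 24
AR = 20.0


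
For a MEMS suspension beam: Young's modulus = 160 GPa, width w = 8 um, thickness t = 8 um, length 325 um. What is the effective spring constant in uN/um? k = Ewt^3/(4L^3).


Step 1: Convert E to consistent units (1 GPa = 1000 uN/um^2).
E = 160 GPa = 160000 uN/um^2
Step 2: Compute t^3 = 8^3 = 512
Step 3: Compute L^3 = 325^3 = 34328125
Step 4: k = 160000 * 8 * 512 / (4 * 34328125)
k = 4.7728 uN/um


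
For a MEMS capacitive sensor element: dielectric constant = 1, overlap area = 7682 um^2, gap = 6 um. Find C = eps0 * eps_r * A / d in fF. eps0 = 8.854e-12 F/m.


Step 1: Convert area to m^2: A = 7682e-12 m^2
Step 2: Convert gap to m: d = 6e-6 m
Step 3: C = eps0 * eps_r * A / d
C = 8.854e-12 * 1 * 7682e-12 / 6e-6
Step 4: Convert to fF (multiply by 1e15).
C = 11.34 fF


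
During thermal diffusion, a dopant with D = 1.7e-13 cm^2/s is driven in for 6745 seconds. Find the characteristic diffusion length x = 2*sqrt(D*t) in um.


Step 1: Compute D*t = 1.7e-13 * 6745 = 1.14665e-09 cm^2
Step 2: sqrt(D*t) = 3.3862e-05 cm
Step 3: x = 2 * 3.3862e-05 cm = 6.7724e-05 cm
Step 4: Convert to um (1 cm = 1e4 um): x = 0.677 um


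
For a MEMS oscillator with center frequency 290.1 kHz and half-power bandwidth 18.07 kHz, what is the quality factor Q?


Step 1: Q = f0 / bandwidth
Step 2: Q = 290.1 / 18.07
Q = 16.1


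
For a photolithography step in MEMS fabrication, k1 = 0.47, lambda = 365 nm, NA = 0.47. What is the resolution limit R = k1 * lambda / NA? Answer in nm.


Step 1: Identify values: k1 = 0.47, lambda = 365 nm, NA = 0.47
Step 2: R = k1 * lambda / NA
R = 0.47 * 365 / 0.47
R = 365.0 nm


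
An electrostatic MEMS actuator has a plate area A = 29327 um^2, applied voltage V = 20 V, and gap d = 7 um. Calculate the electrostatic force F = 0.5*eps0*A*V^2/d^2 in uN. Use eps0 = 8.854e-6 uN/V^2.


Step 1: Identify parameters.
eps0 = 8.854e-6 uN/V^2, A = 29327 um^2, V = 20 V, d = 7 um
Step 2: Compute V^2 = 20^2 = 400
Step 3: Compute d^2 = 7^2 = 49
Step 4: F = 0.5 * 8.854e-6 * 29327 * 400 / 49
F = 1.06 uN


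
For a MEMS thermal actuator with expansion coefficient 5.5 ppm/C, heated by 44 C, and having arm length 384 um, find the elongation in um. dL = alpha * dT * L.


Step 1: Convert CTE: alpha = 5.5 ppm/C = 5.5e-6 /C
Step 2: dL = 5.5e-6 * 44 * 384
dL = 0.0929 um


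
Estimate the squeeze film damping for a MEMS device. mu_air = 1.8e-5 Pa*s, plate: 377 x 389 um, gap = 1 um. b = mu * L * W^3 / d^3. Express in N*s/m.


Step 1: Convert to SI.
L = 377e-6 m, W = 389e-6 m, d = 1e-6 m
Step 2: W^3 = (389e-6)^3 = 5.89e-11 m^3
Step 3: d^3 = (1e-6)^3 = 1.00e-18 m^3
Step 4: b = 1.8e-5 * 377e-6 * 5.89e-11 / 1.00e-18
b = 3.99e-01 N*s/m


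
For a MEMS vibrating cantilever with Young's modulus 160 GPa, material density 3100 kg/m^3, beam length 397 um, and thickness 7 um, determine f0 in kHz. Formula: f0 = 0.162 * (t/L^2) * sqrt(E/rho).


Step 1: Convert units to SI.
t_SI = 7e-6 m, L_SI = 397e-6 m
Step 2: Calculate sqrt(E/rho).
sqrt(160e9 / 3100) = 7184.21 m/s
Step 3: Compute f0.
f0 = 0.162 * 7e-6 / (397e-6)^2 * 7184.21 = 51690.5 Hz = 51.69 kHz


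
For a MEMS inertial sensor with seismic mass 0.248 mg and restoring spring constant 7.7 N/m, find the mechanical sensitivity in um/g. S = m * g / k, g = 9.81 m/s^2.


Step 1: Convert mass: m = 0.248 mg = 2.48e-07 kg
Step 2: S = m * g / k = 2.48e-07 * 9.81 / 7.7
Step 3: S = 3.16e-07 m/g
Step 4: Convert to um/g: S = 0.316 um/g


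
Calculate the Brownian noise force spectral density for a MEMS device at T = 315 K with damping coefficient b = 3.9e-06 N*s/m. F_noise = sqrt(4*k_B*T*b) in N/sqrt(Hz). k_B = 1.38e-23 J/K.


Step 1: Compute 4 * k_B * T * b
= 4 * 1.38e-23 * 315 * 3.9e-06
= 6.7813e-26 N^2/Hz
Step 2: F_noise = sqrt(6.7813e-26)
F_noise = 2.60e-13 N/sqrt(Hz)


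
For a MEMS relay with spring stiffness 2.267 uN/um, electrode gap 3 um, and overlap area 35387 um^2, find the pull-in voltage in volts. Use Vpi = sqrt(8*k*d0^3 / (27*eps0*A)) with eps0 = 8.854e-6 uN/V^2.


Step 1: Compute numerator: 8 * k * d0^3 = 8 * 2.267 * 3^3 = 489.672
Step 2: Compute denominator: 27 * eps0 * A = 27 * 8.854e-6 * 35387 = 8.459545
Step 3: Vpi = sqrt(489.672 / 8.459545)
Vpi = 7.61 V


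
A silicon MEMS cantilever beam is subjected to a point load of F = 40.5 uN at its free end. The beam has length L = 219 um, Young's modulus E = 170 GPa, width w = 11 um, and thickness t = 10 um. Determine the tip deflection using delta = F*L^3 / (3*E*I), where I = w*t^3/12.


Step 1: Calculate the second moment of area.
I = w * t^3 / 12 = 11 * 10^3 / 12 = 916.6667 um^4
Step 2: Convert E to consistent units (1 GPa = 1000 uN/um^2).
E = 170 GPa = 170000 uN/um^2
Step 3: Calculate tip deflection.
delta = F * L^3 / (3 * E * I)
delta = 40.5 * 219^3 / (3 * 170000 * 916.6667)
delta = 0.9099 um


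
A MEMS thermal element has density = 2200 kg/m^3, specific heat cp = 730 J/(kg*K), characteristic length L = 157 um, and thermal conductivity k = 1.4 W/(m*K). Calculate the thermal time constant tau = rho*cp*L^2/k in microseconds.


Step 1: Convert L to m: L = 157e-6 m
Step 2: L^2 = (157e-6)^2 = 2.4649e-08 m^2
Step 3: tau = 2200 * 730 * 2.4649e-08 / 1.4 = 2.827592429e-02 s
Step 4: Convert to microseconds (multiply by 1e6).
tau = 28275.924 us


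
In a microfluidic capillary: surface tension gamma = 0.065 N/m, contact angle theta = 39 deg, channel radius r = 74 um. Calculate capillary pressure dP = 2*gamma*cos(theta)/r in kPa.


Step 1: cos(39 deg) = 0.7771
Step 2: Convert r to m: r = 74e-6 m
Step 3: dP = 2 * 0.065 * 0.7771 / 74e-6 = 1365.2 Pa
Step 4: Convert Pa to kPa (divide by 1000).
dP = 1.37 kPa


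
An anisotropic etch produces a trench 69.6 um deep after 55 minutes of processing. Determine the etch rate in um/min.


Step 1: Etch rate = depth / time
Step 2: rate = 69.6 / 55
rate = 1.265 um/min


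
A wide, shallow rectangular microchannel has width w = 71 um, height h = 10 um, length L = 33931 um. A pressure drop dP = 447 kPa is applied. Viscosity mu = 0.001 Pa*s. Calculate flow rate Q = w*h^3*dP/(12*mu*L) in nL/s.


Step 1: Convert all dimensions to SI (meters).
w = 71e-6 m, h = 10e-6 m, L = 33931e-6 m, dP = 447e3 Pa
Step 2: Q = w * h^3 * dP / (12 * mu * L)
Q = 71e-6 * (10e-6)^3 * 447e3 / (12 * 0.001 * 33931e-6) = 7.794495e-11 m^3/s
Step 3: Convert Q from m^3/s to nL/s (1 m^3 = 1e12 nL, so multiply by 1e12).
Q = 77.945 nL/s


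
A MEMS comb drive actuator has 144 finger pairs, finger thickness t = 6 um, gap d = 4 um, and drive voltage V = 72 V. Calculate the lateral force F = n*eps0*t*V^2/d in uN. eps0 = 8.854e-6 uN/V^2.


Step 1: Parameters: n=144, eps0=8.854e-6 uN/V^2, t=6 um, V=72 V, d=4 um
Step 2: V^2 = 5184
Step 3: F = 144 * 8.854e-6 * 6 * 5184 / 4
F = 9.914 uN


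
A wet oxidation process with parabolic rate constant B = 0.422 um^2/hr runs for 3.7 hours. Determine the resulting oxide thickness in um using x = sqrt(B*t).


Step 1: Compute B*t = 0.422 * 3.7 = 1.5614
Step 2: x = sqrt(1.5614)
x = 1.25 um


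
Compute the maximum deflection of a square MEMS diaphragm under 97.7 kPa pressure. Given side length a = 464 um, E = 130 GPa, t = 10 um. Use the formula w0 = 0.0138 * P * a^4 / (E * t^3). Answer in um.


Step 1: Convert pressure to compatible units (E is in GPa, so P in GPa).
P = 97.7 kPa = 97.7e-6 GPa
Step 2: Compute numerator: 0.0138 * P * a^4.
a^4 = 464^4 = 46352367616
numerator = 0.0138 * 97.7e-6 * 46352367616 = 6.2495e+04
Step 3: Compute denominator: E * t^3 = 130 * 10^3 = 130000
Step 4: w0 = numerator / denominator = 6.2495e+04 / 130000 = 0.4807 um


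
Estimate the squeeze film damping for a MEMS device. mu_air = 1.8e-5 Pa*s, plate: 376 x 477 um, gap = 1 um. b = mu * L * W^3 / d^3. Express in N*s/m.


Step 1: Convert to SI.
L = 376e-6 m, W = 477e-6 m, d = 1e-6 m
Step 2: W^3 = (477e-6)^3 = 1.09e-10 m^3
Step 3: d^3 = (1e-6)^3 = 1.00e-18 m^3
Step 4: b = 1.8e-5 * 376e-6 * 1.09e-10 / 1.00e-18
b = 7.35e-01 N*s/m


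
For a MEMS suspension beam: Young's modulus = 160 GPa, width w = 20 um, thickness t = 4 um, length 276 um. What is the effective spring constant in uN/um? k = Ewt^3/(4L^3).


Step 1: Convert E to consistent units (1 GPa = 1000 uN/um^2).
E = 160 GPa = 160000 uN/um^2
Step 2: Compute t^3 = 4^3 = 64
Step 3: Compute L^3 = 276^3 = 21024576
Step 4: k = 160000 * 20 * 64 / (4 * 21024576)
k = 2.4352 uN/um


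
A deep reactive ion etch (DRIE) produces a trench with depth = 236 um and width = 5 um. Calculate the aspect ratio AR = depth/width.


Step 1: AR = depth / width
Step 2: AR = 236 / 5
AR = 47.2


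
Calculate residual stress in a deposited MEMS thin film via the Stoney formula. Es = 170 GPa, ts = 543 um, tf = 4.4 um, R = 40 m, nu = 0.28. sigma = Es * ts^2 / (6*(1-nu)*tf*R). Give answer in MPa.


Step 1: Compute numerator: Es * ts^2 = 170 * 543^2 = 50124330 (GPa*um^2)
Step 2: Compute denominator (R in um): 6*(1-nu)*tf*R = 6*0.72*4.4*40e6 = 760320000.0 (um^2)
Step 3: sigma (GPa) = 50124330 / 760320000.0 = 6.5925e-02 GPa
Step 4: Convert to MPa (x1000): sigma = 65.9 MPa


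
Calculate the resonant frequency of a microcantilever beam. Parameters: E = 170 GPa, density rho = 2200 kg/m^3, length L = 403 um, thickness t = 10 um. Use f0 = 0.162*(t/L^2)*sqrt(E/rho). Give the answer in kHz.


Step 1: Convert units to SI.
t_SI = 10e-6 m, L_SI = 403e-6 m
Step 2: Calculate sqrt(E/rho).
sqrt(170e9 / 2200) = 8790.49 m/s
Step 3: Compute f0.
f0 = 0.162 * 10e-6 / (403e-6)^2 * 8790.49 = 87683.5 Hz = 87.68 kHz


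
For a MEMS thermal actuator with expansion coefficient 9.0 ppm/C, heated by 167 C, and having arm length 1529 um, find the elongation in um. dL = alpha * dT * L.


Step 1: Convert CTE: alpha = 9.0 ppm/C = 9.0e-6 /C
Step 2: dL = 9.0e-6 * 167 * 1529
dL = 2.2981 um


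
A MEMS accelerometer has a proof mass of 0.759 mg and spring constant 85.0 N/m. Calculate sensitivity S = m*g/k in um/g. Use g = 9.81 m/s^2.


Step 1: Convert mass: m = 0.759 mg = 7.59e-07 kg
Step 2: S = m * g / k = 7.59e-07 * 9.81 / 85.0
Step 3: S = 8.76e-08 m/g
Step 4: Convert to um/g: S = 0.088 um/g


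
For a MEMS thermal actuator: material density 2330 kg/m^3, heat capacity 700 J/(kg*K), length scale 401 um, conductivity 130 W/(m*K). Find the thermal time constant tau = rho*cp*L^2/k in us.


Step 1: Convert L to m: L = 401e-6 m
Step 2: L^2 = (401e-6)^2 = 1.60801e-07 m^2
Step 3: tau = 2330 * 700 * 1.60801e-07 / 130 = 2.01743408e-03 s
Step 4: Convert to microseconds (multiply by 1e6).
tau = 2017.434 us


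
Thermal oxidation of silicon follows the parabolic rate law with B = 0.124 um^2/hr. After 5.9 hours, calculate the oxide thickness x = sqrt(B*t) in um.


Step 1: Compute B*t = 0.124 * 5.9 = 0.7316
Step 2: x = sqrt(0.7316)
x = 0.855 um


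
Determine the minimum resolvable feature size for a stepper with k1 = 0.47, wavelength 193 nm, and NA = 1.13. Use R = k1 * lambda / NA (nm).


Step 1: Identify values: k1 = 0.47, lambda = 193 nm, NA = 1.13
Step 2: R = k1 * lambda / NA
R = 0.47 * 193 / 1.13
R = 80.3 nm


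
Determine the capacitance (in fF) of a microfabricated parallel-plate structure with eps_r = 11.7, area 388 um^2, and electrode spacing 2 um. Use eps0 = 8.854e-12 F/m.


Step 1: Convert area to m^2: A = 388e-12 m^2
Step 2: Convert gap to m: d = 2e-6 m
Step 3: C = eps0 * eps_r * A / d
C = 8.854e-12 * 11.7 * 388e-12 / 2e-6
Step 4: Convert to fF (multiply by 1e15).
C = 20.1 fF


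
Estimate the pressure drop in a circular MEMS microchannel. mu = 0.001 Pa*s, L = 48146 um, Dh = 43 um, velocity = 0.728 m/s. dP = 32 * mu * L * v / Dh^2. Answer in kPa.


Step 1: Convert to SI: L = 48146e-6 m, Dh = 43e-6 m
Step 2: dP = 32 * 0.001 * 48146e-6 * 0.728 / (43e-6)^2
Step 3: dP = 606603.15 Pa
Step 4: Convert to kPa: dP = 606.6 kPa


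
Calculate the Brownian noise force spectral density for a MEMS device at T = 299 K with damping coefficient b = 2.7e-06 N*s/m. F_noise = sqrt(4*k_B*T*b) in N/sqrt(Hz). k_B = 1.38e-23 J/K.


Step 1: Compute 4 * k_B * T * b
= 4 * 1.38e-23 * 299 * 2.7e-06
= 4.4563e-26 N^2/Hz
Step 2: F_noise = sqrt(4.4563e-26)
F_noise = 2.11e-13 N/sqrt(Hz)


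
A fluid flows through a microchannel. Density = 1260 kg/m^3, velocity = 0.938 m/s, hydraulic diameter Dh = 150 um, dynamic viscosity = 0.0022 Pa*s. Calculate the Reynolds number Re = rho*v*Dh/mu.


Step 1: Convert Dh to meters: Dh = 150e-6 m
Step 2: Re = rho * v * Dh / mu
Re = 1260 * 0.938 * 150e-6 / 0.0022
Re = 80.583


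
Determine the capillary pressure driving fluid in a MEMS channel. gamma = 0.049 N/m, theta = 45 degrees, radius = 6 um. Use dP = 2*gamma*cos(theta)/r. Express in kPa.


Step 1: cos(45 deg) = 0.7071
Step 2: Convert r to m: r = 6e-6 m
Step 3: dP = 2 * 0.049 * 0.7071 / 6e-6 = 11549.3 Pa
Step 4: Convert Pa to kPa (divide by 1000).
dP = 11.55 kPa


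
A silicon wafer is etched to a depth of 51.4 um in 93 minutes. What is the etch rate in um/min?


Step 1: Etch rate = depth / time
Step 2: rate = 51.4 / 93
rate = 0.553 um/min


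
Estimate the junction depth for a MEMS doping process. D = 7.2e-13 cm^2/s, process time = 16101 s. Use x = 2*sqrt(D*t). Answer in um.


Step 1: Compute D*t = 7.2e-13 * 16101 = 1.159272e-08 cm^2
Step 2: sqrt(D*t) = 1.07669e-04 cm
Step 3: x = 2 * 1.07669e-04 cm = 2.15338e-04 cm
Step 4: Convert to um (1 cm = 1e4 um): x = 2.153 um


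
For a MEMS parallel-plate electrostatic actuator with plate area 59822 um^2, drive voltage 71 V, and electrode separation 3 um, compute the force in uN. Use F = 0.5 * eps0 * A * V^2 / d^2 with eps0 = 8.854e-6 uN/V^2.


Step 1: Identify parameters.
eps0 = 8.854e-6 uN/V^2, A = 59822 um^2, V = 71 V, d = 3 um
Step 2: Compute V^2 = 71^2 = 5041
Step 3: Compute d^2 = 3^2 = 9
Step 4: F = 0.5 * 8.854e-6 * 59822 * 5041 / 9
F = 148.335 uN


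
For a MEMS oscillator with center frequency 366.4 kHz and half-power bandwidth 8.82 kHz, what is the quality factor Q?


Step 1: Q = f0 / bandwidth
Step 2: Q = 366.4 / 8.82
Q = 41.5


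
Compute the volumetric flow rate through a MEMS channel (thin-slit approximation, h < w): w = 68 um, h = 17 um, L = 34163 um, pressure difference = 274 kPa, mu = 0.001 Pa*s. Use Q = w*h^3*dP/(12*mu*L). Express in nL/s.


Step 1: Convert all dimensions to SI (meters).
w = 68e-6 m, h = 17e-6 m, L = 34163e-6 m, dP = 274e3 Pa
Step 2: Q = w * h^3 * dP / (12 * mu * L)
Q = 68e-6 * (17e-6)^3 * 274e3 / (12 * 0.001 * 34163e-6) = 2.232899e-10 m^3/s
Step 3: Convert Q from m^3/s to nL/s (1 m^3 = 1e12 nL, so multiply by 1e12).
Q = 223.29 nL/s


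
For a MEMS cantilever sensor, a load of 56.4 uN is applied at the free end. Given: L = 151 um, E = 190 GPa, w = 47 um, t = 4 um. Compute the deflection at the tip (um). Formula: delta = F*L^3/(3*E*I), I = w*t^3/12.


Step 1: Calculate the second moment of area.
I = w * t^3 / 12 = 47 * 4^3 / 12 = 250.6667 um^4
Step 2: Convert E to consistent units (1 GPa = 1000 uN/um^2).
E = 190 GPa = 190000 uN/um^2
Step 3: Calculate tip deflection.
delta = F * L^3 / (3 * E * I)
delta = 56.4 * 151^3 / (3 * 190000 * 250.6667)
delta = 1.3591 um


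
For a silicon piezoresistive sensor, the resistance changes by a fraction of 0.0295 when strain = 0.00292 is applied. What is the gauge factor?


Step 1: Identify values.
dR/R = 0.0295, strain = 0.00292
Step 2: GF = (dR/R) / strain = 0.0295 / 0.00292
GF = 10.1


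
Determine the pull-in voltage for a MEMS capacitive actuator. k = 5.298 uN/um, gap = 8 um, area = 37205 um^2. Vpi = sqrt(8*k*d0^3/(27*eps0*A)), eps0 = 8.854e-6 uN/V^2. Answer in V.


Step 1: Compute numerator: 8 * k * d0^3 = 8 * 5.298 * 8^3 = 21700.608
Step 2: Compute denominator: 27 * eps0 * A = 27 * 8.854e-6 * 37205 = 8.894153
Step 3: Vpi = sqrt(21700.608 / 8.894153)
Vpi = 49.4 V


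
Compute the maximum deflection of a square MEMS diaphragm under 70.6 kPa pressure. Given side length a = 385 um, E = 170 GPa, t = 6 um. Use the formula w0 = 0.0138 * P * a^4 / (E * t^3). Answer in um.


Step 1: Convert pressure to compatible units (E is in GPa, so P in GPa).
P = 70.6 kPa = 70.6e-6 GPa
Step 2: Compute numerator: 0.0138 * P * a^4.
a^4 = 385^4 = 21970650625
numerator = 0.0138 * 70.6e-6 * 21970650625 = 2.14056e+04
Step 3: Compute denominator: E * t^3 = 170 * 6^3 = 36720
Step 4: w0 = numerator / denominator = 2.14056e+04 / 36720 = 0.5829 um


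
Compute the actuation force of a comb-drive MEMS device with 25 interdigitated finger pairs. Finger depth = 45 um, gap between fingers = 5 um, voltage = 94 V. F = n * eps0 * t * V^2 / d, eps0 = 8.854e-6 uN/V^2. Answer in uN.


Step 1: Parameters: n=25, eps0=8.854e-6 uN/V^2, t=45 um, V=94 V, d=5 um
Step 2: V^2 = 8836
Step 3: F = 25 * 8.854e-6 * 45 * 8836 / 5
F = 17.603 uN


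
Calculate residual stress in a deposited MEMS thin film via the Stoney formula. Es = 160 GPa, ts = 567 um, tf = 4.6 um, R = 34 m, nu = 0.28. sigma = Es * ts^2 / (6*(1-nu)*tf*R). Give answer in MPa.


Step 1: Compute numerator: Es * ts^2 = 160 * 567^2 = 51438240 (GPa*um^2)
Step 2: Compute denominator (R in um): 6*(1-nu)*tf*R = 6*0.72*4.6*34e6 = 675648000.0 (um^2)
Step 3: sigma (GPa) = 51438240 / 675648000.0 = 7.6132e-02 GPa
Step 4: Convert to MPa (x1000): sigma = 76.1 MPa


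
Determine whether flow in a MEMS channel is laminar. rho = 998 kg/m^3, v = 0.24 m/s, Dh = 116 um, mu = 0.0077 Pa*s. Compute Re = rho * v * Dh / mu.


Step 1: Convert Dh to meters: Dh = 116e-6 m
Step 2: Re = rho * v * Dh / mu
Re = 998 * 0.24 * 116e-6 / 0.0077
Re = 3.608
Since Re = 3.608 is below ~2300, the flow is laminar.


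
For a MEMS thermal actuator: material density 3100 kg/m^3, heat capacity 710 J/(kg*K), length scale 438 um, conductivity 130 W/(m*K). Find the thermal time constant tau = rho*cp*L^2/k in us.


Step 1: Convert L to m: L = 438e-6 m
Step 2: L^2 = (438e-6)^2 = 1.91844e-07 m^2
Step 3: tau = 3100 * 710 * 1.91844e-07 / 130 = 3.24806649e-03 s
Step 4: Convert to microseconds (multiply by 1e6).
tau = 3248.066 us


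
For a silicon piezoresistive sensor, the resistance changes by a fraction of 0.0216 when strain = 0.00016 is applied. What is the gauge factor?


Step 1: Identify values.
dR/R = 0.0216, strain = 0.00016
Step 2: GF = (dR/R) / strain = 0.0216 / 0.00016
GF = 135.0


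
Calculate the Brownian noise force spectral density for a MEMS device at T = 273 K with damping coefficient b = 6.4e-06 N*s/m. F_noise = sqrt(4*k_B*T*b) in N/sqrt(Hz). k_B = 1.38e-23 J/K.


Step 1: Compute 4 * k_B * T * b
= 4 * 1.38e-23 * 273 * 6.4e-06
= 9.6445e-26 N^2/Hz
Step 2: F_noise = sqrt(9.6445e-26)
F_noise = 3.11e-13 N/sqrt(Hz)


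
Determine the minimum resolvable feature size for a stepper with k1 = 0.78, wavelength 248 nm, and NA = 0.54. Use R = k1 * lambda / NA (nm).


Step 1: Identify values: k1 = 0.78, lambda = 248 nm, NA = 0.54
Step 2: R = k1 * lambda / NA
R = 0.78 * 248 / 0.54
R = 358.2 nm


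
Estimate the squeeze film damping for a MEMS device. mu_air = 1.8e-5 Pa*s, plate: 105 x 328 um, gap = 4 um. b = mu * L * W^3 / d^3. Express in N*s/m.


Step 1: Convert to SI.
L = 105e-6 m, W = 328e-6 m, d = 4e-6 m
Step 2: W^3 = (328e-6)^3 = 3.53e-11 m^3
Step 3: d^3 = (4e-6)^3 = 6.40e-17 m^3
Step 4: b = 1.8e-5 * 105e-6 * 3.53e-11 / 6.40e-17
b = 1.04e-03 N*s/m


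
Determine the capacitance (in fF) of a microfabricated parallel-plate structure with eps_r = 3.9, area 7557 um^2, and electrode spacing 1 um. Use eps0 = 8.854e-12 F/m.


Step 1: Convert area to m^2: A = 7557e-12 m^2
Step 2: Convert gap to m: d = 1e-6 m
Step 3: C = eps0 * eps_r * A / d
C = 8.854e-12 * 3.9 * 7557e-12 / 1e-6
Step 4: Convert to fF (multiply by 1e15).
C = 260.95 fF


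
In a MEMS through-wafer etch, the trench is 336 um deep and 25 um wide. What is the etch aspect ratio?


Step 1: AR = depth / width
Step 2: AR = 336 / 25
AR = 13.4


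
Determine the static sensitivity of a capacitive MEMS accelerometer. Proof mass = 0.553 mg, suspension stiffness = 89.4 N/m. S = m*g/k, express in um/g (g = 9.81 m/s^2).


Step 1: Convert mass: m = 0.553 mg = 5.53e-07 kg
Step 2: S = m * g / k = 5.53e-07 * 9.81 / 89.4
Step 3: S = 6.07e-08 m/g
Step 4: Convert to um/g: S = 0.061 um/g


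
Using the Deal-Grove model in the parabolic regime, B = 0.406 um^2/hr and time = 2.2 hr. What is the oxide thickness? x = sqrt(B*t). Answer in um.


Step 1: Compute B*t = 0.406 * 2.2 = 0.8932
Step 2: x = sqrt(0.8932)
x = 0.945 um
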